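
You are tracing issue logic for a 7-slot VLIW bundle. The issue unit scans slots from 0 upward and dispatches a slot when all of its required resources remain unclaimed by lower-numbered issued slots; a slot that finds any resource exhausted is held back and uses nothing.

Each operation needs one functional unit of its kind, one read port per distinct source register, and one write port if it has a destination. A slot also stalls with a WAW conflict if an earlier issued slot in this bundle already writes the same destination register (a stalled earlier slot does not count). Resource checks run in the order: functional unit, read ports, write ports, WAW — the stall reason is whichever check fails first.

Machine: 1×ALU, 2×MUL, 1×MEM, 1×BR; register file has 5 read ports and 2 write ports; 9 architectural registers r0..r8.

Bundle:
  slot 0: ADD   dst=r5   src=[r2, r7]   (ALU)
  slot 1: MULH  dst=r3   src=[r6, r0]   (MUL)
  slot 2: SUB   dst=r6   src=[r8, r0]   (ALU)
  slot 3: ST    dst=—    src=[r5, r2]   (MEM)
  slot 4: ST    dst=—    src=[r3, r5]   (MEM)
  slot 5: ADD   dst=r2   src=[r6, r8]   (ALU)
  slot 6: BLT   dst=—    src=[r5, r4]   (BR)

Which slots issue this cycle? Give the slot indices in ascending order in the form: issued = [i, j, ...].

slot 0 (ALU): ISSUE — free A0,Mu2,Ld1,B1 rp3 wp1
slot 1 (MUL): ISSUE — free A0,Mu1,Ld1,B1 rp1 wp0
slot 2 (ALU): stall FU — free A0,Mu1,Ld1,B1 rp1 wp0
slot 3 (MEM): stall RD_PORT — free A0,Mu1,Ld1,B1 rp1 wp0
slot 4 (MEM): stall RD_PORT — free A0,Mu1,Ld1,B1 rp1 wp0
slot 5 (ALU): stall FU — free A0,Mu1,Ld1,B1 rp1 wp0
slot 6 (BR): stall RD_PORT — free A0,Mu1,Ld1,B1 rp1 wp0

issued = [0, 1]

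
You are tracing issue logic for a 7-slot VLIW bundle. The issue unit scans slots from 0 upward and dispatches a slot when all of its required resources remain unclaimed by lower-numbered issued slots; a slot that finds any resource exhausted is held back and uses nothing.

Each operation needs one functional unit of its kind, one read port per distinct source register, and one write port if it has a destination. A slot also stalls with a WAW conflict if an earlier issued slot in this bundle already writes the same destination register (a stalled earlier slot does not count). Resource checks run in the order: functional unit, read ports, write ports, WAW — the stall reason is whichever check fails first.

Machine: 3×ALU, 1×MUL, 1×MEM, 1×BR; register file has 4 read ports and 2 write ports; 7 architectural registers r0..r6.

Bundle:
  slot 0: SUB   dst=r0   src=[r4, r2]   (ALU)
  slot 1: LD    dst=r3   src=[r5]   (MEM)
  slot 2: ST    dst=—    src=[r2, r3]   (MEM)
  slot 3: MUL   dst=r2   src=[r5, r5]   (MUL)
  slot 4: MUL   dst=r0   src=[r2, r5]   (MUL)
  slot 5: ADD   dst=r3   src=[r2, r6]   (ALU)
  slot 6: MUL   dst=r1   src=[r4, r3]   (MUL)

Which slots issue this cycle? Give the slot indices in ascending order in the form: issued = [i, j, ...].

issued = [0, 1]

[0] ALU needs rd=2 wr=1: ok; after: ALU=2 MUL=1 MEM=1 BR=1, R=2, W=1
[1] MEM needs rd=1 wr=1: ok; after: ALU=2 MUL=1 MEM=0 BR=1, R=1, W=0
[2] MEM needs rd=2 wr=0: FU; after: ALU=2 MUL=1 MEM=0 BR=1, R=1, W=0
[3] MUL needs rd=1 wr=1: WR_PORT; after: ALU=2 MUL=1 MEM=0 BR=1, R=1, W=0
[4] MUL needs rd=2 wr=1: RD_PORT; after: ALU=2 MUL=1 MEM=0 BR=1, R=1, W=0
[5] ALU needs rd=2 wr=1: RD_PORT; after: ALU=2 MUL=1 MEM=0 BR=1, R=1, W=0
[6] MUL needs rd=2 wr=1: RD_PORT; after: ALU=2 MUL=1 MEM=0 BR=1, R=1, W=0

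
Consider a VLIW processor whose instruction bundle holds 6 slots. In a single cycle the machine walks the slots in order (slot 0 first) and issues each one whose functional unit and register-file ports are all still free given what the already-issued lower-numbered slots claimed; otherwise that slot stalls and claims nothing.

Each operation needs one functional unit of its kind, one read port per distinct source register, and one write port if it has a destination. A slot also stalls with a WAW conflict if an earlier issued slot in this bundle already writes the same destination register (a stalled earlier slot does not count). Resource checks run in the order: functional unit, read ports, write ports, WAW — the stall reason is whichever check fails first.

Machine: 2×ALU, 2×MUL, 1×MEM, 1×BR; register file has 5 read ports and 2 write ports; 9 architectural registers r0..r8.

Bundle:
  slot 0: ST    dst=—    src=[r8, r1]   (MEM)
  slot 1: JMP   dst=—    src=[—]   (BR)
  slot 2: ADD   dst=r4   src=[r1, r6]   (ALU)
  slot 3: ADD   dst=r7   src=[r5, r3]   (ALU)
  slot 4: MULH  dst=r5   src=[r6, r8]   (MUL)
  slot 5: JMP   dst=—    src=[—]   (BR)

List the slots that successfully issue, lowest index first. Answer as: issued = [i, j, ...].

(0) want 1×MEM +2rd +0wr — yes → AL2|MU2|ME0|BR1|rd3|wr2
(1) want 1×BR +0rd +0wr — yes → AL2|MU2|ME0|BR0|rd3|wr2
(2) want 1×ALU +2rd +1wr — yes → AL1|MU2|ME0|BR0|rd1|wr1
(3) want 1×ALU +2rd +1wr — RD_PORT → AL1|MU2|ME0|BR0|rd1|wr1
(4) want 1×MUL +2rd +1wr — RD_PORT → AL1|MU2|ME0|BR0|rd1|wr1
(5) want 1×BR +0rd +0wr — FU → AL1|MU2|ME0|BR0|rd1|wr1

issued = [0, 1, 2]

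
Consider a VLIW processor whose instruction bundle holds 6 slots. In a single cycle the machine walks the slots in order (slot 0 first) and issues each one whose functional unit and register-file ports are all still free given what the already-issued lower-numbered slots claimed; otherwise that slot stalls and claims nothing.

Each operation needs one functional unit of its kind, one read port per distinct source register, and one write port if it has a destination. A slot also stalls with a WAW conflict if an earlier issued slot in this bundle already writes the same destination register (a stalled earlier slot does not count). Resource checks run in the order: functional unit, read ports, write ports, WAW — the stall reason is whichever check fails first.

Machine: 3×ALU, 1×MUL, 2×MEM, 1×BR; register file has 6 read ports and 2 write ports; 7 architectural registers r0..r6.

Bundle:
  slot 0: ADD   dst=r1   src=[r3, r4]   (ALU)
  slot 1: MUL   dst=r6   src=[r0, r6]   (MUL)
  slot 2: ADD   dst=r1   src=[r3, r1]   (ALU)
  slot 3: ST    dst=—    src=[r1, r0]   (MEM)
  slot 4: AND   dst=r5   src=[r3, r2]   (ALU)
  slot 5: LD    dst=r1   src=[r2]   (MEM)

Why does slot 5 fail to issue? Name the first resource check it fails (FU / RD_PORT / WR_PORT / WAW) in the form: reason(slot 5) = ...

  0. ALU→r1 ⇒ go  {2A/1Mu/2Ld/1B | 4r 1w}
  1. MUL→r6 ⇒ go  {2A/0Mu/2Ld/1B | 2r 0w}
  2. ALU→r1 ⇒ no(WR_PORT)  {2A/0Mu/2Ld/1B | 2r 0w}
  3. MEM ⇒ go  {2A/0Mu/1Ld/1B | 0r 0w}
  4. ALU→r5 ⇒ no(RD_PORT)  {2A/0Mu/1Ld/1B | 0r 0w}
  5. MEM→r1 ⇒ no(RD_PORT)  {2A/0Mu/1Ld/1B | 0r 0w}

reason(slot 5) = RD_PORT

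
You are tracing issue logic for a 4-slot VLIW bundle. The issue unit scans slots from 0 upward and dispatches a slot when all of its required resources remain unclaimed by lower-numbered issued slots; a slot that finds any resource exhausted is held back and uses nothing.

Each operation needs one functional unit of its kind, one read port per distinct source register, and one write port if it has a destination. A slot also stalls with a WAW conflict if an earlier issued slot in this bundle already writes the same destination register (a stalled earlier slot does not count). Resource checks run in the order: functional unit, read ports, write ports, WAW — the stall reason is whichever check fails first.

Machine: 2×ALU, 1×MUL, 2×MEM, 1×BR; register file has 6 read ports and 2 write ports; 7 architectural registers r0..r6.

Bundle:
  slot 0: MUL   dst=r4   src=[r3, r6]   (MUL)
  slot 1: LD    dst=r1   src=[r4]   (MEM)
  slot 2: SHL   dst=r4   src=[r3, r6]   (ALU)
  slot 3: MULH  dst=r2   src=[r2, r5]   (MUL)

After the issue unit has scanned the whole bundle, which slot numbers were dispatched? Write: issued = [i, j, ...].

issued = [0, 1]

[0] MUL needs rd=2 wr=1: ok; after: ALU=2 MUL=0 MEM=2 BR=1, R=4, W=1
[1] MEM needs rd=1 wr=1: ok; after: ALU=2 MUL=0 MEM=1 BR=1, R=3, W=0
[2] ALU needs rd=2 wr=1: WR_PORT; after: ALU=2 MUL=0 MEM=1 BR=1, R=3, W=0
[3] MUL needs rd=2 wr=1: FU; after: ALU=2 MUL=0 MEM=1 BR=1, R=3, W=0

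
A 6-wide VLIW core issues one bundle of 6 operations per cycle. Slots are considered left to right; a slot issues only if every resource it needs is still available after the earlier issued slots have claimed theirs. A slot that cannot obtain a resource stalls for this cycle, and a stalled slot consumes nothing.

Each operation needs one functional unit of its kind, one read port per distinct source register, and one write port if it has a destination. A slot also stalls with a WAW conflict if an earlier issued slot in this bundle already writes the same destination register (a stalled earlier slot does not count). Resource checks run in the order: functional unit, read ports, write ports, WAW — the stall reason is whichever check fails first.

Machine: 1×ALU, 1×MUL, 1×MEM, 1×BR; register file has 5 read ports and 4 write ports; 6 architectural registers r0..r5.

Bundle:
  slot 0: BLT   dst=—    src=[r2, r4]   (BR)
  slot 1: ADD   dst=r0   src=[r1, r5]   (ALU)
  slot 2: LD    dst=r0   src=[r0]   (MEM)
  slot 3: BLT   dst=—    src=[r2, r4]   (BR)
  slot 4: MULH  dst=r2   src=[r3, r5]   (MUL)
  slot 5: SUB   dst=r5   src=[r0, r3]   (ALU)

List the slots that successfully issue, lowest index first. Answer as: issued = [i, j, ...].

issued = [0, 1]

#0 BR src=r2,r4 dispatched  <A:1 Mu:1 Ld:1 B:0 rd:3 wr:4>
#1 ALU src=r1,r5 dispatched  <A:0 Mu:1 Ld:1 B:0 rd:1 wr:3>
#2 MEM src=r0 held:WAW  <A:0 Mu:1 Ld:1 B:0 rd:1 wr:3>
#3 BR src=r2,r4 held:FU  <A:0 Mu:1 Ld:1 B:0 rd:1 wr:3>
#4 MUL src=r3,r5 held:RD_PORT  <A:0 Mu:1 Ld:1 B:0 rd:1 wr:3>
#5 ALU src=r0,r3 held:FU  <A:0 Mu:1 Ld:1 B:0 rd:1 wr:3>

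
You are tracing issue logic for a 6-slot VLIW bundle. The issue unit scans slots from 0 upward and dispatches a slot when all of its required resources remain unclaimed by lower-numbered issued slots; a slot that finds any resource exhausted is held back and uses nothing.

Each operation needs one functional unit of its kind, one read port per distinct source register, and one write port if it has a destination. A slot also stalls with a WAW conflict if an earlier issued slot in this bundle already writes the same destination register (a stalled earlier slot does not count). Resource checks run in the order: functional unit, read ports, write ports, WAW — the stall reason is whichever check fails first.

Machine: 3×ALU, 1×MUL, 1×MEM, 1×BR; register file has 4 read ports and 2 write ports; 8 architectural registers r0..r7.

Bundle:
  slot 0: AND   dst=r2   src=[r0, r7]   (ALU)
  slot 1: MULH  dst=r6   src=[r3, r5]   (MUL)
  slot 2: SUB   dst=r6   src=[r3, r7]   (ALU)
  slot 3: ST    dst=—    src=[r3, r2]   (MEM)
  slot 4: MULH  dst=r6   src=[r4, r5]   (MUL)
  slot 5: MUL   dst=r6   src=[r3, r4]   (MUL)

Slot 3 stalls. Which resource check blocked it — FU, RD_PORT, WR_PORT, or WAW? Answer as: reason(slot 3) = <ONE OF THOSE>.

reason(slot 3) = RD_PORT

  0. ALU→r2 ⇒ go  {2A/1Mu/1Ld/1B | 2r 1w}
  1. MUL→r6 ⇒ go  {2A/0Mu/1Ld/1B | 0r 0w}
  2. ALU→r6 ⇒ no(RD_PORT)  {2A/0Mu/1Ld/1B | 0r 0w}
  3. MEM ⇒ no(RD_PORT)  {2A/0Mu/1Ld/1B | 0r 0w}
  4. MUL→r6 ⇒ no(FU)  {2A/0Mu/1Ld/1B | 0r 0w}
  5. MUL→r6 ⇒ no(FU)  {2A/0Mu/1Ld/1B | 0r 0w}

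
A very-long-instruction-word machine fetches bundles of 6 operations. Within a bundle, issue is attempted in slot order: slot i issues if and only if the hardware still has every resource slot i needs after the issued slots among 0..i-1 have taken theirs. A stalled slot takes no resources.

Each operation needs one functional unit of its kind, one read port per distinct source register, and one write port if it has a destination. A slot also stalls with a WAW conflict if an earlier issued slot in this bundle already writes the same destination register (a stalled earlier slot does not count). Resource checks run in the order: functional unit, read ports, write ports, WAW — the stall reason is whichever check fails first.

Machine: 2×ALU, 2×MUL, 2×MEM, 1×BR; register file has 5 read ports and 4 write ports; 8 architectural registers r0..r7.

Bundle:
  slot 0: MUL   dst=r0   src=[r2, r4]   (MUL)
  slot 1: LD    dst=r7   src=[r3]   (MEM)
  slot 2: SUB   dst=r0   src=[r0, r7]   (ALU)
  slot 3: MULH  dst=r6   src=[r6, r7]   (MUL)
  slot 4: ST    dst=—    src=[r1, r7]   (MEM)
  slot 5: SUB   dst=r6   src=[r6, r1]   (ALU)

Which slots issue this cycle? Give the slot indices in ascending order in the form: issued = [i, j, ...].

issued = [0, 1, 3]

  0. MUL→r0 ⇒ go  {2A/1Mu/2Ld/1B | 3r 3w}
  1. MEM→r7 ⇒ go  {2A/1Mu/1Ld/1B | 2r 2w}
  2. ALU→r0 ⇒ no(WAW)  {2A/1Mu/1Ld/1B | 2r 2w}
  3. MUL→r6 ⇒ go  {2A/0Mu/1Ld/1B | 0r 1w}
  4. MEM ⇒ no(RD_PORT)  {2A/0Mu/1Ld/1B | 0r 1w}
  5. ALU→r6 ⇒ no(RD_PORT)  {2A/0Mu/1Ld/1B | 0r 1w}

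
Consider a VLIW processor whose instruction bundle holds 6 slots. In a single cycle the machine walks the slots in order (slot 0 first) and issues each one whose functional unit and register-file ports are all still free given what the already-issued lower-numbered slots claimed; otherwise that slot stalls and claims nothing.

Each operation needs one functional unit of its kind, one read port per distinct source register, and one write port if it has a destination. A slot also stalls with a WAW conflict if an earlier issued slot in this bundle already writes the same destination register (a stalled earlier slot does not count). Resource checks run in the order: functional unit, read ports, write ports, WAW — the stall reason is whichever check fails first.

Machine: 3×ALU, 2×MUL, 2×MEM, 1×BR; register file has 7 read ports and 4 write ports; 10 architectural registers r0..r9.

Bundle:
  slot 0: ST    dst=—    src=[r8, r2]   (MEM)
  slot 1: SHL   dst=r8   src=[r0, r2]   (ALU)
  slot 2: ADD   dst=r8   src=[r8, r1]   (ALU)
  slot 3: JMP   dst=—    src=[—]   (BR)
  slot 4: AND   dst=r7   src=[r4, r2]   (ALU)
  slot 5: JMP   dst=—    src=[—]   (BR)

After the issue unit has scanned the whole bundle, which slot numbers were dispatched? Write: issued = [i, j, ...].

#0 MEM src=r8,r2 dispatched  <A:3 Mu:2 Ld:1 B:1 rd:5 wr:4>
#1 ALU src=r0,r2 dispatched  <A:2 Mu:2 Ld:1 B:1 rd:3 wr:3>
#2 ALU src=r8,r1 held:WAW  <A:2 Mu:2 Ld:1 B:1 rd:3 wr:3>
#3 BR src=- dispatched  <A:2 Mu:2 Ld:1 B:0 rd:3 wr:3>
#4 ALU src=r4,r2 dispatched  <A:1 Mu:2 Ld:1 B:0 rd:1 wr:2>
#5 BR src=- held:FU  <A:1 Mu:2 Ld:1 B:0 rd:1 wr:2>

issued = [0, 1, 3, 4]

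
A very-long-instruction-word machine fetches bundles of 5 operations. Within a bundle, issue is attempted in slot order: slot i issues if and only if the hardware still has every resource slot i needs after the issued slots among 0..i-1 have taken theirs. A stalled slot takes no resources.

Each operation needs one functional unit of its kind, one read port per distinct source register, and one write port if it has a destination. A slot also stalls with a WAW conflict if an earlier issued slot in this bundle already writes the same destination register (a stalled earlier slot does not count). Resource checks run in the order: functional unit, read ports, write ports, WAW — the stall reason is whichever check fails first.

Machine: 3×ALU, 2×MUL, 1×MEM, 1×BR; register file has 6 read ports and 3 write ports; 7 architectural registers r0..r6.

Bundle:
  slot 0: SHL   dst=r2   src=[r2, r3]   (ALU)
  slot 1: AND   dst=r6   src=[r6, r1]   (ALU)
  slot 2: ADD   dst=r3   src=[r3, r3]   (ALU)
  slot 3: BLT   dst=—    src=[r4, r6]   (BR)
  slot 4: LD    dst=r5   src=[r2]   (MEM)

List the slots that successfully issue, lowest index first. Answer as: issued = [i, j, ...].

slot 0 (ALU): ISSUE — free A2,Mu2,Ld1,B1 rp4 wp2
slot 1 (ALU): ISSUE — free A1,Mu2,Ld1,B1 rp2 wp1
slot 2 (ALU): ISSUE — free A0,Mu2,Ld1,B1 rp1 wp0
slot 3 (BR): stall RD_PORT — free A0,Mu2,Ld1,B1 rp1 wp0
slot 4 (MEM): stall WR_PORT — free A0,Mu2,Ld1,B1 rp1 wp0

issued = [0, 1, 2]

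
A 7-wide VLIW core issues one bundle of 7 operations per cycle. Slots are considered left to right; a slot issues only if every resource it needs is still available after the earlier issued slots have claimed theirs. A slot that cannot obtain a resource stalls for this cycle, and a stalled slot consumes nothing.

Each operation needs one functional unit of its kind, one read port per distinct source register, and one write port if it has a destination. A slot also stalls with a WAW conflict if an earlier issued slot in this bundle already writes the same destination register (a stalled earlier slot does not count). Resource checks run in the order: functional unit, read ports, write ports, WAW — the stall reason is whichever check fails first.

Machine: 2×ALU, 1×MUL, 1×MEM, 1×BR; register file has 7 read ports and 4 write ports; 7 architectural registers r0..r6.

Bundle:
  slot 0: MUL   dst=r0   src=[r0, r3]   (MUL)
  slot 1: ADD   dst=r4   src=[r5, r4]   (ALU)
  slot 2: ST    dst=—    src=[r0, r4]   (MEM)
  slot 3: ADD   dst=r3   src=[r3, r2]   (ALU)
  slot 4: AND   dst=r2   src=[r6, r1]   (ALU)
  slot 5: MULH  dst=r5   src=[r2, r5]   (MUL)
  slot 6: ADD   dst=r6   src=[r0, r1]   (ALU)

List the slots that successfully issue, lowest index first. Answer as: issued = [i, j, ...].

slot 0 (MUL): ISSUE — free A2,Mu0,Ld1,B1 rp5 wp3
slot 1 (ALU): ISSUE — free A1,Mu0,Ld1,B1 rp3 wp2
slot 2 (MEM): ISSUE — free A1,Mu0,Ld0,B1 rp1 wp2
slot 3 (ALU): stall RD_PORT — free A1,Mu0,Ld0,B1 rp1 wp2
slot 4 (ALU): stall RD_PORT — free A1,Mu0,Ld0,B1 rp1 wp2
slot 5 (MUL): stall FU — free A1,Mu0,Ld0,B1 rp1 wp2
slot 6 (ALU): stall RD_PORT — free A1,Mu0,Ld0,B1 rp1 wp2

issued = [0, 1, 2]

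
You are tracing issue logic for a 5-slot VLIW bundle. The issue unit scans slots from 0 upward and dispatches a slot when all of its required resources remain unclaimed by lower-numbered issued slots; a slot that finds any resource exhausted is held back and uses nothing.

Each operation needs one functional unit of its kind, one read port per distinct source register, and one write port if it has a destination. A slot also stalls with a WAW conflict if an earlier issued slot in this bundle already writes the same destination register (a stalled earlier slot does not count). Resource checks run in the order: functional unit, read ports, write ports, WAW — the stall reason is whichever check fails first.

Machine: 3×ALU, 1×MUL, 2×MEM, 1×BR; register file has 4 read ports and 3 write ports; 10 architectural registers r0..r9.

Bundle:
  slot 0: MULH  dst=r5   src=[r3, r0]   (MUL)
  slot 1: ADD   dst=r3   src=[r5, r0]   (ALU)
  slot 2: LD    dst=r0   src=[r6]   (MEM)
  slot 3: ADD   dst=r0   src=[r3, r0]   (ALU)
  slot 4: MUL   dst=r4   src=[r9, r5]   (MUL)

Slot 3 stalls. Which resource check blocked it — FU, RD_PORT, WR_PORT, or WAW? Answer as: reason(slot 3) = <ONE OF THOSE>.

reason(slot 3) = RD_PORT

slot 0 (MUL): ISSUE — free A3,Mu0,Ld2,B1 rp2 wp2
slot 1 (ALU): ISSUE — free A2,Mu0,Ld2,B1 rp0 wp1
slot 2 (MEM): stall RD_PORT — free A2,Mu0,Ld2,B1 rp0 wp1
slot 3 (ALU): stall RD_PORT — free A2,Mu0,Ld2,B1 rp0 wp1
slot 4 (MUL): stall FU — free A2,Mu0,Ld2,B1 rp0 wp1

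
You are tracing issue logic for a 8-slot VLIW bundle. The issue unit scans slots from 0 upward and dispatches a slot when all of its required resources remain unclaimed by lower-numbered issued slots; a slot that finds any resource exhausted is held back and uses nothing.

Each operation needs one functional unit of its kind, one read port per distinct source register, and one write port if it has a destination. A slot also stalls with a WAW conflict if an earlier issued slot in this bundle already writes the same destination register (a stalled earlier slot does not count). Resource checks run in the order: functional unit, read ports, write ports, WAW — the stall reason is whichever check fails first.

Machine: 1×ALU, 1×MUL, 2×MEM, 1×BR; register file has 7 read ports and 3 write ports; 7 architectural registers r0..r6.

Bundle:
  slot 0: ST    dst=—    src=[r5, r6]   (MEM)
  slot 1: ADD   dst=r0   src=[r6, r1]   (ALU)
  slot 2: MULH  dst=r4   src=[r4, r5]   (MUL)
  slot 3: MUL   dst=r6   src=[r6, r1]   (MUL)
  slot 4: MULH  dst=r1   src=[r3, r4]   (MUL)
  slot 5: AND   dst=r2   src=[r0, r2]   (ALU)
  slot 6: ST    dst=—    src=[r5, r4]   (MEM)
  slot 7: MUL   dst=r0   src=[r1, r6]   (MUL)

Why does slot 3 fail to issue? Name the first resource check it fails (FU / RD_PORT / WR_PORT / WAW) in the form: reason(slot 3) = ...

  0. MEM ⇒ go  {1A/1Mu/1Ld/1B | 5r 3w}
  1. ALU→r0 ⇒ go  {0A/1Mu/1Ld/1B | 3r 2w}
  2. MUL→r4 ⇒ go  {0A/0Mu/1Ld/1B | 1r 1w}
  3. MUL→r6 ⇒ no(FU)  {0A/0Mu/1Ld/1B | 1r 1w}
  4. MUL→r1 ⇒ no(FU)  {0A/0Mu/1Ld/1B | 1r 1w}
  5. ALU→r2 ⇒ no(FU)  {0A/0Mu/1Ld/1B | 1r 1w}
  6. MEM ⇒ no(RD_PORT)  {0A/0Mu/1Ld/1B | 1r 1w}
  7. MUL→r0 ⇒ no(FU)  {0A/0Mu/1Ld/1B | 1r 1w}

reason(slot 3) = FU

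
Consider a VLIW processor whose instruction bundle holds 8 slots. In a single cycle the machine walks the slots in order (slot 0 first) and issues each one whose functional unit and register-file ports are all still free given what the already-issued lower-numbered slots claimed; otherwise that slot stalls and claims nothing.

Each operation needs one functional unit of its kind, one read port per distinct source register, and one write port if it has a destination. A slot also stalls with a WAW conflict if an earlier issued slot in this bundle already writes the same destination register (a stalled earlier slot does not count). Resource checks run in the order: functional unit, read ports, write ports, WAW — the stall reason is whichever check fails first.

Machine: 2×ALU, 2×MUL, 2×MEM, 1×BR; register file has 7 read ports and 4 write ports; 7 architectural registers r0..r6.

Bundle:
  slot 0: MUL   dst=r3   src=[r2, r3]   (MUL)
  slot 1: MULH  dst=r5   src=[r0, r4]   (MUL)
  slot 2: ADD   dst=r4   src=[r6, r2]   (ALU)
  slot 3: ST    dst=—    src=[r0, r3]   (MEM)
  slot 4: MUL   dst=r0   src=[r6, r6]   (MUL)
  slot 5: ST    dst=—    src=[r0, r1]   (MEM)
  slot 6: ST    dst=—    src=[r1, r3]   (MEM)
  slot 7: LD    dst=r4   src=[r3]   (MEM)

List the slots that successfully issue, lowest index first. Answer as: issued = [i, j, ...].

[0] MUL needs rd=2 wr=1: ok; after: ALU=2 MUL=1 MEM=2 BR=1, R=5, W=3
[1] MUL needs rd=2 wr=1: ok; after: ALU=2 MUL=0 MEM=2 BR=1, R=3, W=2
[2] ALU needs rd=2 wr=1: ok; after: ALU=1 MUL=0 MEM=2 BR=1, R=1, W=1
[3] MEM needs rd=2 wr=0: RD_PORT; after: ALU=1 MUL=0 MEM=2 BR=1, R=1, W=1
[4] MUL needs rd=1 wr=1: FU; after: ALU=1 MUL=0 MEM=2 BR=1, R=1, W=1
[5] MEM needs rd=2 wr=0: RD_PORT; after: ALU=1 MUL=0 MEM=2 BR=1, R=1, W=1
[6] MEM needs rd=2 wr=0: RD_PORT; after: ALU=1 MUL=0 MEM=2 BR=1, R=1, W=1
[7] MEM needs rd=1 wr=1: WAW; after: ALU=1 MUL=0 MEM=2 BR=1, R=1, W=1

issued = [0, 1, 2]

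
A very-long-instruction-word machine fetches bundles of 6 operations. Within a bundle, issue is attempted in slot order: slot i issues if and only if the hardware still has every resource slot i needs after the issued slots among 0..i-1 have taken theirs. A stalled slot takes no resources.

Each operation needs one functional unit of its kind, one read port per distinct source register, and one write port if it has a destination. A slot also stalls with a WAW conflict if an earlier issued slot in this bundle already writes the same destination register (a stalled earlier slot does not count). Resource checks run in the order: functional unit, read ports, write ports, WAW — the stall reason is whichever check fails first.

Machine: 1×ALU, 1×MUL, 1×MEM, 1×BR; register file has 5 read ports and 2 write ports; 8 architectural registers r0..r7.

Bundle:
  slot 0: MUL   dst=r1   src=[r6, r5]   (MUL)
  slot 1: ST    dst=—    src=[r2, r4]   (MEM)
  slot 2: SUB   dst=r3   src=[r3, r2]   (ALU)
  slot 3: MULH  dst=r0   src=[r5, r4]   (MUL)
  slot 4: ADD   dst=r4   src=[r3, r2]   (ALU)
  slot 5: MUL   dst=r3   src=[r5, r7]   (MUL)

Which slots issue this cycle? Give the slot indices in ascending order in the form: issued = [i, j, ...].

slot 0 (MUL): ISSUE — free A1,Mu0,Ld1,B1 rp3 wp1
slot 1 (MEM): ISSUE — free A1,Mu0,Ld0,B1 rp1 wp1
slot 2 (ALU): stall RD_PORT — free A1,Mu0,Ld0,B1 rp1 wp1
slot 3 (MUL): stall FU — free A1,Mu0,Ld0,B1 rp1 wp1
slot 4 (ALU): stall RD_PORT — free A1,Mu0,Ld0,B1 rp1 wp1
slot 5 (MUL): stall FU — free A1,Mu0,Ld0,B1 rp1 wp1

issued = [0, 1]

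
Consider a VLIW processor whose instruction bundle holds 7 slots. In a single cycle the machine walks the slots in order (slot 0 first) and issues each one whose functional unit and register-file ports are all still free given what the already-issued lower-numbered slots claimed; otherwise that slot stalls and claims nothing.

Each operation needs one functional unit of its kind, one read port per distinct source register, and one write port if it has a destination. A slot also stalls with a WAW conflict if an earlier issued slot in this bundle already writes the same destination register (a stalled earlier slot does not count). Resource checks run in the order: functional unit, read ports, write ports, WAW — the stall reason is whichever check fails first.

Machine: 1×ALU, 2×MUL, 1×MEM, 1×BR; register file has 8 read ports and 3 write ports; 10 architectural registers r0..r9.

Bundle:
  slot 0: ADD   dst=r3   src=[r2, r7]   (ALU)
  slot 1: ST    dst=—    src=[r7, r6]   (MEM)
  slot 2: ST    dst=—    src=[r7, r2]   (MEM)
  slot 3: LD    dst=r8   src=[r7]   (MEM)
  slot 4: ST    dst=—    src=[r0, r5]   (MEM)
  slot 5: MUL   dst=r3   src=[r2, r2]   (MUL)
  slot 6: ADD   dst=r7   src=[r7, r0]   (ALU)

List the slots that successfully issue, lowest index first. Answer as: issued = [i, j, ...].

issued = [0, 1]

(0) want 1×ALU +2rd +1wr — yes → AL0|MU2|ME1|BR1|rd6|wr2
(1) want 1×MEM +2rd +0wr — yes → AL0|MU2|ME0|BR1|rd4|wr2
(2) want 1×MEM +2rd +0wr — FU → AL0|MU2|ME0|BR1|rd4|wr2
(3) want 1×MEM +1rd +1wr — FU → AL0|MU2|ME0|BR1|rd4|wr2
(4) want 1×MEM +2rd +0wr — FU → AL0|MU2|ME0|BR1|rd4|wr2
(5) want 1×MUL +1rd +1wr — WAW → AL0|MU2|ME0|BR1|rd4|wr2
(6) want 1×ALU +2rd +1wr — FU → AL0|MU2|ME0|BR1|rd4|wr2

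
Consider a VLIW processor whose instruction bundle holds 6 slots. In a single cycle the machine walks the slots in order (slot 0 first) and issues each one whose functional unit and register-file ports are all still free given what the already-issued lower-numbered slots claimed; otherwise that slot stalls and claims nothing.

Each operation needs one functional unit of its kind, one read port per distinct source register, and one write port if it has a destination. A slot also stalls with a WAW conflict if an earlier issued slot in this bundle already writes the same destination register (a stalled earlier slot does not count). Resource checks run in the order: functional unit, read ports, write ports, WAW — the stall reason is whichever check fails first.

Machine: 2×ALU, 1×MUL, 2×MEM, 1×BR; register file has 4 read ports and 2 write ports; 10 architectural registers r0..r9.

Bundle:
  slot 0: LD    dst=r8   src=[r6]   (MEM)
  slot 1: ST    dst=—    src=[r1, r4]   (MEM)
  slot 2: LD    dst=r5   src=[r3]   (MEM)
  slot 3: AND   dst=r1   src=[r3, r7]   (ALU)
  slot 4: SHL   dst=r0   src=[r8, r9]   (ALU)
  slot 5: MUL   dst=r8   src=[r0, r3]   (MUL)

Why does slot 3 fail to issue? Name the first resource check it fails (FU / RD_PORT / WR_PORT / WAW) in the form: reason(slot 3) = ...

slot 0 (MEM): ISSUE — free A2,Mu1,Ld1,B1 rp3 wp1
slot 1 (MEM): ISSUE — free A2,Mu1,Ld0,B1 rp1 wp1
slot 2 (MEM): stall FU — free A2,Mu1,Ld0,B1 rp1 wp1
slot 3 (ALU): stall RD_PORT — free A2,Mu1,Ld0,B1 rp1 wp1
slot 4 (ALU): stall RD_PORT — free A2,Mu1,Ld0,B1 rp1 wp1
slot 5 (MUL): stall RD_PORT — free A2,Mu1,Ld0,B1 rp1 wp1

reason(slot 3) = RD_PORT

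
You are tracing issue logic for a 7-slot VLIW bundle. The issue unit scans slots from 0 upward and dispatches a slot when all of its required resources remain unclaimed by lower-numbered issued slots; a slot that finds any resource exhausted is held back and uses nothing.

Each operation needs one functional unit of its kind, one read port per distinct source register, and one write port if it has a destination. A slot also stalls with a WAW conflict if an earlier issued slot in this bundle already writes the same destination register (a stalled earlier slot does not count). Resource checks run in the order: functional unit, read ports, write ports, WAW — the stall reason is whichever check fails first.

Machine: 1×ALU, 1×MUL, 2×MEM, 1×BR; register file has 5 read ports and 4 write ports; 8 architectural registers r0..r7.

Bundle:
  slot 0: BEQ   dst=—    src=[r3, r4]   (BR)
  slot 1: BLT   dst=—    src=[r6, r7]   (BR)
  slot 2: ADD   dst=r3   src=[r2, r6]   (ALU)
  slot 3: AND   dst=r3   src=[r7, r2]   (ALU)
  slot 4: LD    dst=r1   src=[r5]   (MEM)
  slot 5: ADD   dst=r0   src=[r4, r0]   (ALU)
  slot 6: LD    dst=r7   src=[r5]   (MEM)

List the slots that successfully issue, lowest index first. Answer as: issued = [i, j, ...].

  0. BR ⇒ go  {1A/1Mu/2Ld/0B | 3r 4w}
  1. BR ⇒ no(FU)  {1A/1Mu/2Ld/0B | 3r 4w}
  2. ALU→r3 ⇒ go  {0A/1Mu/2Ld/0B | 1r 3w}
  3. ALU→r3 ⇒ no(FU)  {0A/1Mu/2Ld/0B | 1r 3w}
  4. MEM→r1 ⇒ go  {0A/1Mu/1Ld/0B | 0r 2w}
  5. ALU→r0 ⇒ no(FU)  {0A/1Mu/1Ld/0B | 0r 2w}
  6. MEM→r7 ⇒ no(RD_PORT)  {0A/1Mu/1Ld/0B | 0r 2w}

issued = [0, 2, 4]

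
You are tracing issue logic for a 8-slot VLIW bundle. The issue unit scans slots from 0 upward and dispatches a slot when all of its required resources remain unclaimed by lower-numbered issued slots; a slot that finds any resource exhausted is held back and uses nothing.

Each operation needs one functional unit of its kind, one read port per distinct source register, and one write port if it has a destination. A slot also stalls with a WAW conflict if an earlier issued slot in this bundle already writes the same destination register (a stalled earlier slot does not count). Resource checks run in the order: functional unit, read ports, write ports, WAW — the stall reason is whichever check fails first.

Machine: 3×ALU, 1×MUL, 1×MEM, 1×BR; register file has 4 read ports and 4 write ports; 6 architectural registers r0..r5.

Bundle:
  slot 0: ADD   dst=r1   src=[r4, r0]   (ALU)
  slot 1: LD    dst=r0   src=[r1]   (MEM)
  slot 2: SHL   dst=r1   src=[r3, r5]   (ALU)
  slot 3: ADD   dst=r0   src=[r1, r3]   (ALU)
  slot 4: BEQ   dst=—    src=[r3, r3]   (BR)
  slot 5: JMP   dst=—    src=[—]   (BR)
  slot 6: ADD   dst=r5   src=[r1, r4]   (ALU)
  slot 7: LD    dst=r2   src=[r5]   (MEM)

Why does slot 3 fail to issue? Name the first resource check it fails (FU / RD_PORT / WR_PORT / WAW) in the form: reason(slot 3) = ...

  0. ALU→r1 ⇒ go  {2A/1Mu/1Ld/1B | 2r 3w}
  1. MEM→r0 ⇒ go  {2A/1Mu/0Ld/1B | 1r 2w}
  2. ALU→r1 ⇒ no(RD_PORT)  {2A/1Mu/0Ld/1B | 1r 2w}
  3. ALU→r0 ⇒ no(RD_PORT)  {2A/1Mu/0Ld/1B | 1r 2w}
  4. BR ⇒ go  {2A/1Mu/0Ld/0B | 0r 2w}
  5. BR ⇒ no(FU)  {2A/1Mu/0Ld/0B | 0r 2w}
  6. ALU→r5 ⇒ no(RD_PORT)  {2A/1Mu/0Ld/0B | 0r 2w}
  7. MEM→r2 ⇒ no(FU)  {2A/1Mu/0Ld/0B | 0r 2w}

reason(slot 3) = RD_PORT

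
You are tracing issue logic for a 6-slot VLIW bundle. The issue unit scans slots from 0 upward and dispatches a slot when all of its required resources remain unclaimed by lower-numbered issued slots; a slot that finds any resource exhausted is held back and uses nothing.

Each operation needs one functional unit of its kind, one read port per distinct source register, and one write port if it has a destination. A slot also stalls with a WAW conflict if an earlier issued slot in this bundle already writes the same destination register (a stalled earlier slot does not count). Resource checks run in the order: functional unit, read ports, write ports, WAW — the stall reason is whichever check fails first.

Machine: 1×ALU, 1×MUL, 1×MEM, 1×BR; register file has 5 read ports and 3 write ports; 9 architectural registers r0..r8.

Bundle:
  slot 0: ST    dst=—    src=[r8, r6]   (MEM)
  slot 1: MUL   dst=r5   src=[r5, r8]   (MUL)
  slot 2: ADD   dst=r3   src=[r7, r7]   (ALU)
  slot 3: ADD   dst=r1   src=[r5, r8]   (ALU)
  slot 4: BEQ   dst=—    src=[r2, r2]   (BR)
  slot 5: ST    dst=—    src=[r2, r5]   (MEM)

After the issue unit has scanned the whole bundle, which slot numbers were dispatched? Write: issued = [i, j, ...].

issued = [0, 1, 2]

(0) want 1×MEM +2rd +0wr — yes → AL1|MU1|ME0|BR1|rd3|wr3
(1) want 1×MUL +2rd +1wr — yes → AL1|MU0|ME0|BR1|rd1|wr2
(2) want 1×ALU +1rd +1wr — yes → AL0|MU0|ME0|BR1|rd0|wr1
(3) want 1×ALU +2rd +1wr — FU → AL0|MU0|ME0|BR1|rd0|wr1
(4) want 1×BR +1rd +0wr — RD_PORT → AL0|MU0|ME0|BR1|rd0|wr1
(5) want 1×MEM +2rd +0wr — FU → AL0|MU0|ME0|BR1|rd0|wr1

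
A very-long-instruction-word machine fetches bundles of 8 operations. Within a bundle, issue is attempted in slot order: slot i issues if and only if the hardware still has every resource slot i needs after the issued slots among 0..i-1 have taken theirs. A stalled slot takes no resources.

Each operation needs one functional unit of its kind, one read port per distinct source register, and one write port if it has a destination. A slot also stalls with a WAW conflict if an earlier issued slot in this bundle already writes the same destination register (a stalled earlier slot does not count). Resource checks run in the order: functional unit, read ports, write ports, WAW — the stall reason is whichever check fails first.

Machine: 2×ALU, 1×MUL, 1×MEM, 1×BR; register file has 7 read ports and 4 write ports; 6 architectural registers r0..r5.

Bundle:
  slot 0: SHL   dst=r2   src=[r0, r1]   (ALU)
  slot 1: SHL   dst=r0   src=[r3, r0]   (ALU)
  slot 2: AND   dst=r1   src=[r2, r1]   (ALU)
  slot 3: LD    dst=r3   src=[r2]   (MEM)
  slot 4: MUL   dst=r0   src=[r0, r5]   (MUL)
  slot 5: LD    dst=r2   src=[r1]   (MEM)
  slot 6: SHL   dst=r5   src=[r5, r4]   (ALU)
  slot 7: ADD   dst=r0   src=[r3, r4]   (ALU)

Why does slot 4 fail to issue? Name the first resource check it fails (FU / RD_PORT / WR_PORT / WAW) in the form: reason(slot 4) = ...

  0. ALU→r2 ⇒ go  {1A/1Mu/1Ld/1B | 5r 3w}
  1. ALU→r0 ⇒ go  {0A/1Mu/1Ld/1B | 3r 2w}
  2. ALU→r1 ⇒ no(FU)  {0A/1Mu/1Ld/1B | 3r 2w}
  3. MEM→r3 ⇒ go  {0A/1Mu/0Ld/1B | 2r 1w}
  4. MUL→r0 ⇒ no(WAW)  {0A/1Mu/0Ld/1B | 2r 1w}
  5. MEM→r2 ⇒ no(FU)  {0A/1Mu/0Ld/1B | 2r 1w}
  6. ALU→r5 ⇒ no(FU)  {0A/1Mu/0Ld/1B | 2r 1w}
  7. ALU→r0 ⇒ no(FU)  {0A/1Mu/0Ld/1B | 2r 1w}

reason(slot 4) = WAW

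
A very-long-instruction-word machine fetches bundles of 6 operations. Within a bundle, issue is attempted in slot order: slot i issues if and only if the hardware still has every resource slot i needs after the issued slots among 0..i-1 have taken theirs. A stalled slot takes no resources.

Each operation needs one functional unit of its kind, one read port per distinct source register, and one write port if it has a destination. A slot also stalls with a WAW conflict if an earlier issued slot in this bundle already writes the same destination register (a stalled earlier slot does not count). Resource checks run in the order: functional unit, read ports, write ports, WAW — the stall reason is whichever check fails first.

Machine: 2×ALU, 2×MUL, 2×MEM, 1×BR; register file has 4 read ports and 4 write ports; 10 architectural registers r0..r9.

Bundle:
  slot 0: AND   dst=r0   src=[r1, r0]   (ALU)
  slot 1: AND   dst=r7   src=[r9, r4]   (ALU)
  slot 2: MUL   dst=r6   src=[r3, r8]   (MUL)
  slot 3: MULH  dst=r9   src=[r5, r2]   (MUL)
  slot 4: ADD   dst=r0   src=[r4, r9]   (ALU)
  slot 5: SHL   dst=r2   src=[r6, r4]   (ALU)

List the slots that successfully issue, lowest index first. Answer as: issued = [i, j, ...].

slot 0 (ALU): ISSUE — free A1,Mu2,Ld2,B1 rp2 wp3
slot 1 (ALU): ISSUE — free A0,Mu2,Ld2,B1 rp0 wp2
slot 2 (MUL): stall RD_PORT — free A0,Mu2,Ld2,B1 rp0 wp2
slot 3 (MUL): stall RD_PORT — free A0,Mu2,Ld2,B1 rp0 wp2
slot 4 (ALU): stall FU — free A0,Mu2,Ld2,B1 rp0 wp2
slot 5 (ALU): stall FU — free A0,Mu2,Ld2,B1 rp0 wp2

issued = [0, 1]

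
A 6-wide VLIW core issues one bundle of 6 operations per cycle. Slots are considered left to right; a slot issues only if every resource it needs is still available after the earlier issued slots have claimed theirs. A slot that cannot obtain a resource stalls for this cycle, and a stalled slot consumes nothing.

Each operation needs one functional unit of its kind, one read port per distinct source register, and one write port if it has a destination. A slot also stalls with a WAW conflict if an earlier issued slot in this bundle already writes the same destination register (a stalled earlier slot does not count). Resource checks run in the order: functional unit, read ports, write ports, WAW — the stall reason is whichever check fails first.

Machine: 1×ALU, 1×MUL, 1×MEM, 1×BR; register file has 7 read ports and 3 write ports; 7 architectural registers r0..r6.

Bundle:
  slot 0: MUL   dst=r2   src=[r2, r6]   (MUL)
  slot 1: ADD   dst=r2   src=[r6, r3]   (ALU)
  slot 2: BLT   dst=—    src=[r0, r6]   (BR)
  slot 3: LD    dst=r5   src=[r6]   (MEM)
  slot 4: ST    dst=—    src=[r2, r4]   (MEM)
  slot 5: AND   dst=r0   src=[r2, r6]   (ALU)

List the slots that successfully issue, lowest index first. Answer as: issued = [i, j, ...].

(0) want 1×MUL +2rd +1wr — yes → AL1|MU0|ME1|BR1|rd5|wr2
(1) want 1×ALU +2rd +1wr — WAW → AL1|MU0|ME1|BR1|rd5|wr2
(2) want 1×BR +2rd +0wr — yes → AL1|MU0|ME1|BR0|rd3|wr2
(3) want 1×MEM +1rd +1wr — yes → AL1|MU0|ME0|BR0|rd2|wr1
(4) want 1×MEM +2rd +0wr — FU → AL1|MU0|ME0|BR0|rd2|wr1
(5) want 1×ALU +2rd +1wr — yes → AL0|MU0|ME0|BR0|rd0|wr0

issued = [0, 2, 3, 5]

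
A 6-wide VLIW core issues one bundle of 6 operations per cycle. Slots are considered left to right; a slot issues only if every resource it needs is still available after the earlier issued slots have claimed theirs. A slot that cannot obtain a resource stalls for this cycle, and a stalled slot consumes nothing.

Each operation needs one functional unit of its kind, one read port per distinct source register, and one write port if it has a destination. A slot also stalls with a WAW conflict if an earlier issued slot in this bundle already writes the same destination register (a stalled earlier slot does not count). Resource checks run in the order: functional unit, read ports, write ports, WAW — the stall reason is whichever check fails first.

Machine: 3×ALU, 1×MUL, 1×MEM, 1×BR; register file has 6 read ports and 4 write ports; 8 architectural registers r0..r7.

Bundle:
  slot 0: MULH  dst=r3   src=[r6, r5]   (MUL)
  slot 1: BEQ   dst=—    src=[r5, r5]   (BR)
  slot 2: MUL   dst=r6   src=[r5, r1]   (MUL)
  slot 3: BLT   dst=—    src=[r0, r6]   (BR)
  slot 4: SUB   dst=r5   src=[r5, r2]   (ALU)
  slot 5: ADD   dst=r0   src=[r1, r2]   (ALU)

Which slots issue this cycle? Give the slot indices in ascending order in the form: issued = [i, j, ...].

issued = [0, 1, 4]

slot 0 (MUL): ISSUE — free A3,Mu0,Ld1,B1 rp4 wp3
slot 1 (BR): ISSUE — free A3,Mu0,Ld1,B0 rp3 wp3
slot 2 (MUL): stall FU — free A3,Mu0,Ld1,B0 rp3 wp3
slot 3 (BR): stall FU — free A3,Mu0,Ld1,B0 rp3 wp3
slot 4 (ALU): ISSUE — free A2,Mu0,Ld1,B0 rp1 wp2
slot 5 (ALU): stall RD_PORT — free A2,Mu0,Ld1,B0 rp1 wp2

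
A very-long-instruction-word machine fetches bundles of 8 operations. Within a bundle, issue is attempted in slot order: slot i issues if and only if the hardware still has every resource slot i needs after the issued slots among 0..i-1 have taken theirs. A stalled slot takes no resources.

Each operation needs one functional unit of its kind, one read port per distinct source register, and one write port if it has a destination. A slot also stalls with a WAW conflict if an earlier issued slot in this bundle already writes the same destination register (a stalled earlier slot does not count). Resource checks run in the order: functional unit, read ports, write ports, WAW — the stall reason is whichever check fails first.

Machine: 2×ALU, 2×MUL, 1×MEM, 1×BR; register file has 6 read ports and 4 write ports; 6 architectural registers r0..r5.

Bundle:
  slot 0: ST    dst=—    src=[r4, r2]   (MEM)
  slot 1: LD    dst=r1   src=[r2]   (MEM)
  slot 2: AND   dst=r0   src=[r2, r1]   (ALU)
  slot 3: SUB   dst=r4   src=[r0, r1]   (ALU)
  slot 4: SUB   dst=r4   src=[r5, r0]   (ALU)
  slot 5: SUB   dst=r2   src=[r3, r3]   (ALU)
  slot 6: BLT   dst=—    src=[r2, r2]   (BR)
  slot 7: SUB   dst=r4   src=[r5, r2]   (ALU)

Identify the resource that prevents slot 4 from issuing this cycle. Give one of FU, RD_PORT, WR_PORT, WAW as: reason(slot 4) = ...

reason(slot 4) = FU

slot 0 (MEM): ISSUE — free A2,Mu2,Ld0,B1 rp4 wp4
slot 1 (MEM): stall FU — free A2,Mu2,Ld0,B1 rp4 wp4
slot 2 (ALU): ISSUE — free A1,Mu2,Ld0,B1 rp2 wp3
slot 3 (ALU): ISSUE — free A0,Mu2,Ld0,B1 rp0 wp2
slot 4 (ALU): stall FU — free A0,Mu2,Ld0,B1 rp0 wp2
slot 5 (ALU): stall FU — free A0,Mu2,Ld0,B1 rp0 wp2
slot 6 (BR): stall RD_PORT — free A0,Mu2,Ld0,B1 rp0 wp2
slot 7 (ALU): stall FU — free A0,Mu2,Ld0,B1 rp0 wp2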